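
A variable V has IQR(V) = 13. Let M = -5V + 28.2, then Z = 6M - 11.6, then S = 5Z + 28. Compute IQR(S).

IQR(S) = 1950

IQR(M) = |-5|·13 = 65.
IQR(Z) = |6|·65 = 390.
IQR(S) = |5|·390 = 1950.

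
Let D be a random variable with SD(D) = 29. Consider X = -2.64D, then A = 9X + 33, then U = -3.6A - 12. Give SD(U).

SD(X) = |-2.64|·29 = 76.56.
SD(A) = |9|·76.56 = 689.04.
SD(U) = |-3.6|·689.04 = 2480.544.

SD(U) = 2480.544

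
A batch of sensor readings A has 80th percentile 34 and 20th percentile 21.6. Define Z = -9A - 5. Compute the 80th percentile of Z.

Since a = -9 < 0 the transformation is decreasing, reversing order: the 80th percentile of Z corresponds to the 20th percentile of A.
So P_{80}(Z) = a·P_{20}(A) + b = (-9)·21.6 + (-5) = -199.4.

80th percentile of Z = -199.4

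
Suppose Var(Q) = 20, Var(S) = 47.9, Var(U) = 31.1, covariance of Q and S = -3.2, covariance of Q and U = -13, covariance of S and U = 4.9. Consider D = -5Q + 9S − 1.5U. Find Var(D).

Var(D) = a²·Var(Q) + b²·Var(S) + c²·Var(U) + 2ab·covariance of Q and S + 2ac·covariance of Q and U + 2bc·covariance of S and U, with a = -5, b = 9, c = -1.5.
= 500 + 3879.9 + 69.975 + 288 + (-195) + (-132.3)
= 4410.575.

Var(D) = 4410.575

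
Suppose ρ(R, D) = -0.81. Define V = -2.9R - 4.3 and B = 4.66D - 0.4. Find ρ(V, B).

ρ(V, B) = 0.81

Linear rescalings preserve |correlation|; the slopes -2.9 and 4.66 have opposite signs, so the correlation flips sign: ρ(V, B) = −ρ(R, D) = 0.81.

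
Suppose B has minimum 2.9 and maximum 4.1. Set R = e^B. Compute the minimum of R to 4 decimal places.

min(R) = 18.1741

e^B is increasing on this domain, so min(R) comes from min(B) = 2.9: min(R) = exp(2.9) ≈ 18.1741.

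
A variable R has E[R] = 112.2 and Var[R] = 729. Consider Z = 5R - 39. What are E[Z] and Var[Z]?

Z = 5R - 39 is linear with a = 5, b = -39.
E[Z] = a·E[R] + b = 5·112.2 + (-39) = 522.
Var[Z] = a²·Var[R] = 5²·729 = 18225 (the additive constant -39 does not affect variance).

E[Z] = 522, Var[Z] = 18225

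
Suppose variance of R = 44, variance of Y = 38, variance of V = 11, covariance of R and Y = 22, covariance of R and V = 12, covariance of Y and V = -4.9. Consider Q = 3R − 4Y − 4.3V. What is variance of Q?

variance of Q = a²·variance of R + b²·variance of Y + c²·variance of V + 2ab·covariance of R and Y + 2ac·covariance of R and V + 2bc·covariance of Y and V, with a = 3, b = -4, c = -4.3.
= 396 + 608 + 203.39 + (-528) + (-309.6) + (-168.56)
= 201.23.

variance of Q = 201.23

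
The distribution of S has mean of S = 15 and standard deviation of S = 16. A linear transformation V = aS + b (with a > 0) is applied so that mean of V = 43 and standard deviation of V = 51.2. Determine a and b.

a = 3.2, b = -5

standard deviation of V = a·standard deviation of S (a > 0), so a = 51.2/16 = 3.2.
mean of V = a·mean of S + b, so b = 43 − 3.2·15 = -5.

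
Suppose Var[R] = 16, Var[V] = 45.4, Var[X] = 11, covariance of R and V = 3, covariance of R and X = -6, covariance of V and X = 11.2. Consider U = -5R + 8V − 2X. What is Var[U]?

Var[U] = a²·Var[R] + b²·Var[V] + c²·Var[X] + 2ab·covariance of R and V + 2ac·covariance of R and X + 2bc·covariance of V and X, with a = -5, b = 8, c = -2.
= 400 + 2905.6 + 44 + (-240) + (-120) + (-358.4)
= 2631.2.

Var[U] = 2631.2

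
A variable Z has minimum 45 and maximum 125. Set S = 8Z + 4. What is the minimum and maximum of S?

a = 8 > 0, so min(S) = a·min(Z)+b = 8·45 + 4 = 364 and max(S) = 8·125 + 4 = 1004.

min(S) = 364, max(S) = 1004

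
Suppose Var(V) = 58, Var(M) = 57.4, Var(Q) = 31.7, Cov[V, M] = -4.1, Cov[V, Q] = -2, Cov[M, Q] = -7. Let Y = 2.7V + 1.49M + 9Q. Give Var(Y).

Var(Y) = 2800.02514

Var(Y) = a²·Var(V) + b²·Var(M) + c²·Var(Q) + 2ab·Cov[V, M] + 2ac·Cov[V, Q] + 2bc·Cov[M, Q], with a = 2.7, b = 1.49, c = 9.
= 422.82 + 127.43374 + 2567.7 + (-32.9886) + (-97.2) + (-187.74)
= 2800.02514.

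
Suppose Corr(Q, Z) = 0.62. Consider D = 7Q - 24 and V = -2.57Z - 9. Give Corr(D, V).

Corr(D, V) = -0.62

Linear rescalings preserve |correlation|; the slopes 7 and -2.57 have opposite signs, so the correlation flips sign: Corr(D, V) = −Corr(Q, Z) = -0.62.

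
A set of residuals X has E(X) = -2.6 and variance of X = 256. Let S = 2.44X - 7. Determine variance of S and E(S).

S = 2.44X - 7 is linear with a = 2.44, b = -7.
variance of S = a²·variance of X = 2.44²·256 = 1524.1216 (the additive constant -7 does not affect variance).
E(S) = a·E(X) + b = 2.44·(-2.6) + (-7) = -13.344.

variance of S = 1524.1216, E(S) = -13.344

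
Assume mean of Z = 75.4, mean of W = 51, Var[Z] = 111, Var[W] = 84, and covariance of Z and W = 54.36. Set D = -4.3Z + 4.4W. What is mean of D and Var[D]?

mean of D = (-4.3)·mean of Z + 4.4·mean of W = (-4.3)·75.4 + 4.4·51 = -99.82.
Var[D] = a²·Var[Z] + b²·Var[W] + 2ab·covariance of Z and W with a = -4.3, b = 4.4.
= (-4.3)²·111 + 4.4²·84 + 2·(-4.3)·4.4·54.36
= 2052.39 + 1626.24 + (-2056.9824) = 1621.6476.

mean of D = -99.82, Var[D] = 1621.6476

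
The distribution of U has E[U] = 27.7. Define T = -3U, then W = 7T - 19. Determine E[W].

E[W] = -600.7

E[T] = (-3)·27.7 = -83.1.
E[W] = 7·(-83.1) + (-19) = -600.7.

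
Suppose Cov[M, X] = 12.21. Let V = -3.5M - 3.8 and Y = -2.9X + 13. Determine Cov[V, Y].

Cov[V, Y] = a·c·Cov[M, X] = (-3.5)·(-2.9)·12.21 = 123.9315. Additive constants drop out.

Cov[V, Y] = 123.9315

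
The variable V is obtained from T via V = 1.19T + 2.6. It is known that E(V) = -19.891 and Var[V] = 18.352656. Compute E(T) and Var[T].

From V = 1.19T + 2.6: E(V) = a·E(T) + b, so E(T) = (E(V) − b)/a = (-19.891 − 2.6)/1.19 = -18.9.
Var[V] = a²·Var[T], so Var[T] = 18.352656/1.19² = 12.96.

E(T) = -18.9, Var[T] = 12.96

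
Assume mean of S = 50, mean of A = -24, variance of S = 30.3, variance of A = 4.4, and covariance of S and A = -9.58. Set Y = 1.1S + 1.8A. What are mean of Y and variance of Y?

mean of Y = 1.1·mean of S + 1.8·mean of A = 1.1·50 + 1.8·(-24) = 11.8.
variance of Y = a²·variance of S + b²·variance of A + 2ab·covariance of S and A with a = 1.1, b = 1.8.
= 1.1²·30.3 + 1.8²·4.4 + 2·1.1·1.8·(-9.58)
= 36.663 + 14.256 + (-37.9368) = 12.9822.

mean of Y = 11.8, variance of Y = 12.9822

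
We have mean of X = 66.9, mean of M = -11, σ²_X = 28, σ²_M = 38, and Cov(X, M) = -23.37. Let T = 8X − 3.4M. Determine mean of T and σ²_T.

mean of T = 8·mean of X + (-3.4)·mean of M = 8·66.9 + (-3.4)·(-11) = 572.6.
σ²_T = a²·σ²_X + b²·σ²_M + 2ab·Cov(X, M) with a = 8, b = -3.4.
= 8²·28 + (-3.4)²·38 + 2·8·(-3.4)·(-23.37)
= 1792 + 439.28 + 1271.328 = 3502.608.

mean of T = 572.6, σ²_T = 3502.608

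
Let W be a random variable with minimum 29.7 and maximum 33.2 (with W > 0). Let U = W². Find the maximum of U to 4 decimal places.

max(U) = 1102.24

W² is increasing on this domain, so max(U) comes from max(W) = 33.2: max(U) = square(33.2) = 1102.24.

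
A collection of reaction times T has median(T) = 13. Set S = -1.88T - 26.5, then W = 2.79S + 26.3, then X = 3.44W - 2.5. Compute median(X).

median(S) = (-1.88)·13 + (-26.5) = -50.94.
median(W) = 2.79·(-50.94) + 26.3 = -115.8226.
median(X) = 3.44·(-115.8226) + (-2.5) = -400.929744.

median(X) = -400.929744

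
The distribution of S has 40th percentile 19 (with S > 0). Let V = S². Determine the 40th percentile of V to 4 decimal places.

40th percentile of V = 361

S² is increasing, so P_{40}(V) = g(P_{40}(S)) = 361.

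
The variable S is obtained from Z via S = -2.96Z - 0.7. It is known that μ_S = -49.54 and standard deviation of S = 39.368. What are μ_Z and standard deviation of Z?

μ_Z = 16.5, standard deviation of Z = 13.3

From S = -2.96Z - 0.7: μ_S = a·μ_Z + b, so μ_Z = (μ_S − b)/a = (-49.54 − (-0.7))/(-2.96) = 16.5.
standard deviation of S = |a|·standard deviation of Z, so standard deviation of Z = 39.368/|-2.96| = 13.3.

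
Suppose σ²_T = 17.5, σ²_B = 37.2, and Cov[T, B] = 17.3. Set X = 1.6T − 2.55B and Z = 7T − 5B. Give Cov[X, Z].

Cov[X, Z] = 223.095

By bilinearity, Cov[X, Z] = ac·σ²_T + bd·σ²_B + (ad+bc)·Cov[T, B], with a=1.6, b=-2.55, c=7, d=-5.
ac·σ²_T = 1.6·7·17.5 = 196
bd·σ²_B = (-2.55)·(-5)·37.2 = 474.3
(ad+bc)·Cov[T, B] = (-25.85)·17.3 = -447.205
Cov[X, Z] = 196 + 474.3 + (-447.205) = 223.095.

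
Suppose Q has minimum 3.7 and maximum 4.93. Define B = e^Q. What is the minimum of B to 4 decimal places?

e^Q is increasing on this domain, so min(B) comes from min(Q) = 3.7: min(B) = exp(3.7) ≈ 40.4473.

min(B) = 40.4473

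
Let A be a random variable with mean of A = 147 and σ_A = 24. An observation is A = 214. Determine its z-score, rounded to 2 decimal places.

z = (A − mean of A) / σ_A = (214 − 147) / 24 ≈ 2.79.

z = 2.79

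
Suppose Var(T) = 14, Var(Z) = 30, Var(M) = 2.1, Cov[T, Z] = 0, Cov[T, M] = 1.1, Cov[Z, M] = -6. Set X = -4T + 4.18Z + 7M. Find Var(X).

Var(X) = a²·Var(T) + b²·Var(Z) + c²·Var(M) + 2ab·Cov[T, Z] + 2ac·Cov[T, M] + 2bc·Cov[Z, M], with a = -4, b = 4.18, c = 7.
= 224 + 524.172 + 102.9 + 0 + (-61.6) + (-351.12)
= 438.352.

Var(X) = 438.352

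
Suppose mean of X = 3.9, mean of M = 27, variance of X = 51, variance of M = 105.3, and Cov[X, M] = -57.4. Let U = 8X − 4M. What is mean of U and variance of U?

mean of U = 8·mean of X + (-4)·mean of M = 8·3.9 + (-4)·27 = -76.8.
variance of U = a²·variance of X + b²·variance of M + 2ab·Cov[X, M] with a = 8, b = -4.
= 8²·51 + (-4)²·105.3 + 2·8·(-4)·(-57.4)
= 3264 + 1684.8 + 3673.6 = 8622.4.

mean of U = -76.8, variance of U = 8622.4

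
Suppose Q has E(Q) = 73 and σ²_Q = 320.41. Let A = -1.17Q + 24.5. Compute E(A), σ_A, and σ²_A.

A = -1.17Q + 24.5 is linear with a = -1.17, b = 24.5.
E(A) = a·E(Q) + b = (-1.17)·73 + 24.5 = -60.91.
σ_Q = √320.41 = 17.9.
σ_A = |a|·σ_Q = |-1.17|·17.9 = 20.943.
σ²_A = a²·σ²_Q = (-1.17)²·320.41 = 438.609249 (the additive constant 24.5 does not affect variance).

E(A) = -60.91, σ_A = 20.943, σ²_A = 438.609249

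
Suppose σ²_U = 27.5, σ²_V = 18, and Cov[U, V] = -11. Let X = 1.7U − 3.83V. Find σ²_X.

σ²_X = a²·σ²_U + b²·σ²_V + 2ab·Cov[U, V] with a = 1.7, b = -3.83.
= 1.7²·27.5 + (-3.83)²·18 + 2·1.7·(-3.83)·(-11)
= 79.475 + 264.0402 + 143.242 = 486.7572.

σ²_X = 486.7572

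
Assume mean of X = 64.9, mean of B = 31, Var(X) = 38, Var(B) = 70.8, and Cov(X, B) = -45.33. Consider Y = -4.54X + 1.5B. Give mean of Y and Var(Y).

mean of Y = -248.146, Var(Y) = 1559.9354

mean of Y = (-4.54)·mean of X + 1.5·mean of B = (-4.54)·64.9 + 1.5·31 = -248.146.
Var(Y) = a²·Var(X) + b²·Var(B) + 2ab·Cov(X, B) with a = -4.54, b = 1.5.
= (-4.54)²·38 + 1.5²·70.8 + 2·(-4.54)·1.5·(-45.33)
= 783.2408 + 159.3 + 617.3946 = 1559.9354.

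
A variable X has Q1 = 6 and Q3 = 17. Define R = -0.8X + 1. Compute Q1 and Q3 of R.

a = -0.8 < 0 reverses order: Q1(R) comes from Q3(X), Q3(R) from Q1(X).
Q1(R) = (-0.8)·17 + 1 = -12.6; Q3(R) = (-0.8)·6 + 1 = -3.8.

Q1(R) = -12.6, Q3(R) = -3.8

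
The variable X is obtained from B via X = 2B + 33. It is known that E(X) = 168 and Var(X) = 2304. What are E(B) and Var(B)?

From X = 2B + 33: E(X) = a·E(B) + b, so E(B) = (E(X) − b)/a = (168 − 33)/2 = 67.5.
Var(X) = a²·Var(B), so Var(B) = 2304/2² = 576.

E(B) = 67.5, Var(B) = 576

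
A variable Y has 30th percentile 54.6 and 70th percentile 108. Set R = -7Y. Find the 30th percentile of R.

30th percentile of R = -756

Since a = -7 < 0 the transformation is decreasing, reversing order: the 30th percentile of R corresponds to the 70th percentile of Y.
So P_{30}(R) = a·P_{70}(Y) + b = (-7)·108 = -756.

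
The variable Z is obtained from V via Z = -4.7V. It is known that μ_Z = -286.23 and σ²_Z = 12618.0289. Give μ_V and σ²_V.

μ_V = 60.9, σ²_V = 571.21

From Z = -4.7V: μ_Z = a·μ_V + b, so μ_V = (μ_Z − b)/a = (-286.23 − 0)/(-4.7) = 60.9.
σ²_Z = a²·σ²_V, so σ²_V = 12618.0289/(-4.7)² = 571.21.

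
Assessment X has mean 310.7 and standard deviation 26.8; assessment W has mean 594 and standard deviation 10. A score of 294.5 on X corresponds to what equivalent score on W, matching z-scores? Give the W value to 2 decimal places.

W = 587.96

z = (294.5 − 310.7)/26.8 ≈ -0.6045.
W = 594 + z·10 = 594 + (294.5 − 310.7)·10/26.8 ≈ 587.96.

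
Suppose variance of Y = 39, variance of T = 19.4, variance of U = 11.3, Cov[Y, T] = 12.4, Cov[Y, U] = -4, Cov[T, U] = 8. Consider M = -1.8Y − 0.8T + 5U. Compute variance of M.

variance of M = 464.988

variance of M = a²·variance of Y + b²·variance of T + c²·variance of U + 2ab·Cov[Y, T] + 2ac·Cov[Y, U] + 2bc·Cov[T, U], with a = -1.8, b = -0.8, c = 5.
= 126.36 + 12.416 + 282.5 + 35.712 + 72 + (-64)
= 464.988.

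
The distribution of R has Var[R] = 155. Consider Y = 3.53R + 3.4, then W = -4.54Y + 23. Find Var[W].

Var[W] = 39810.0583982

Var[Y] = 3.53²·155 = 1931.4395.
Var[W] = (-4.54)²·1931.4395 = 39810.0583982.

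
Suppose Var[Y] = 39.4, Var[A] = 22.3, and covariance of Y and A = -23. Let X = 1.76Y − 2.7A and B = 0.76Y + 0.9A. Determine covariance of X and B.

covariance of X and B = 9.27644

By bilinearity, covariance of X and B = ac·Var[Y] + bd·Var[A] + (ad+bc)·covariance of Y and A, with a=1.76, b=-2.7, c=0.76, d=0.9.
ac·Var[Y] = 1.76·0.76·39.4 = 52.70144
bd·Var[A] = (-2.7)·0.9·22.3 = -54.189
(ad+bc)·covariance of Y and A = (-0.468)·(-23) = 10.764
covariance of X and B = 52.70144 + (-54.189) + 10.764 = 9.27644.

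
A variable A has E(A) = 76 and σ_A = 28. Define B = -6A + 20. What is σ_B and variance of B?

σ_B = 168, variance of B = 28224

B = -6A + 20 is linear with a = -6, b = 20.
σ_B = |a|·σ_A = |-6|·28 = 168.
variance of A = 28² = 784.
variance of B = a²·variance of A = (-6)²·784 = 28224 (the additive constant 20 does not affect variance).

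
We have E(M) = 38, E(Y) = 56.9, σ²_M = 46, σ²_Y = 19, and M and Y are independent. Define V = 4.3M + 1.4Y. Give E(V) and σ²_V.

E(V) = 4.3·E(M) + 1.4·E(Y) = 4.3·38 + 1.4·56.9 = 243.06.
σ²_V = a²·σ²_M + b²·σ²_Y + 2ab·covariance of M and Y with a = 4.3, b = 1.4.
Independence gives covariance of M and Y = 0.
= 4.3²·46 + 1.4²·19 + 2·4.3·1.4·0
= 850.54 + 37.24 + 0 = 887.78.

E(V) = 243.06, σ²_V = 887.78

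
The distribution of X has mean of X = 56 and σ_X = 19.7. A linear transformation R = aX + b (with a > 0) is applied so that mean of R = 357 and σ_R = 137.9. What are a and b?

σ_R = a·σ_X (a > 0), so a = 137.9/19.7 = 7.
mean of R = a·mean of X + b, so b = 357 − 7·56 = -35.

a = 7, b = -35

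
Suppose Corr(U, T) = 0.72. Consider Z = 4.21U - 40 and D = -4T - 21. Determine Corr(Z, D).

Linear rescalings preserve |correlation|; the slopes 4.21 and -4 have opposite signs, so the correlation flips sign: Corr(Z, D) = −Corr(U, T) = -0.72.

Corr(Z, D) = -0.72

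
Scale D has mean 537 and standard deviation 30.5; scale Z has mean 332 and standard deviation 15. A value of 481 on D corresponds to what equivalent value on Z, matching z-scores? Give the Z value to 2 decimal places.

z = (481 − 537)/30.5 ≈ -1.8361.
Z = 332 + z·15 = 332 + (481 − 537)·15/30.5 ≈ 304.46.

Z = 304.46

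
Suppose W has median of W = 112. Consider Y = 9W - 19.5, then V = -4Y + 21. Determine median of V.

median of V = -3933

median of Y = 9·112 + (-19.5) = 988.5.
median of V = (-4)·988.5 + 21 = -3933.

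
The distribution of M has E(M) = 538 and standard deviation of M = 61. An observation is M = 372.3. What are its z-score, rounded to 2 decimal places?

z = (M − E(M)) / standard deviation of M = (372.3 − 538) / 61 ≈ -2.72.

z = -2.72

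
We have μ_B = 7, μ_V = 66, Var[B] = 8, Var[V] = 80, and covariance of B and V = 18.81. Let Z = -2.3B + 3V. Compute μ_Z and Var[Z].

μ_Z = 181.9, Var[Z] = 502.742

μ_Z = (-2.3)·μ_B + 3·μ_V = (-2.3)·7 + 3·66 = 181.9.
Var[Z] = a²·Var[B] + b²·Var[V] + 2ab·covariance of B and V with a = -2.3, b = 3.
= (-2.3)²·8 + 3²·80 + 2·(-2.3)·3·18.81
= 42.32 + 720 + (-259.578) = 502.742.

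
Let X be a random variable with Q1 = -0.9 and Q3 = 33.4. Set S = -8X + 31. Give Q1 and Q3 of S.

Q1(S) = -236.2, Q3(S) = 38.2

a = -8 < 0 reverses order: Q1(S) comes from Q3(X), Q3(S) from Q1(X).
Q1(S) = (-8)·33.4 + 31 = -236.2; Q3(S) = (-8)·(-0.9) + 31 = 38.2.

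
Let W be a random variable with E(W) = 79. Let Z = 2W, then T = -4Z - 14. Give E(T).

E(T) = -646

E(Z) = 2·79 = 158.
E(T) = (-4)·158 + (-14) = -646.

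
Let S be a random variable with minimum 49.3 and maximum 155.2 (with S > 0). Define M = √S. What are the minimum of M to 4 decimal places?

min(M) = 7.0214

√S is increasing on this domain, so min(M) comes from min(S) = 49.3: min(M) = √(49.3) ≈ 7.0214.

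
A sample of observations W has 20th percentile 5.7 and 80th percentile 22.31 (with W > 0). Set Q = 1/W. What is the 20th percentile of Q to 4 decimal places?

1/W is decreasing on W > 0, so percentile order reverses: P_{20}(Q) uses P_{80}(W) = 22.31.
P_{20}(Q) = 1/22.31 ≈ 0.0448.

20th percentile of Q = 0.0448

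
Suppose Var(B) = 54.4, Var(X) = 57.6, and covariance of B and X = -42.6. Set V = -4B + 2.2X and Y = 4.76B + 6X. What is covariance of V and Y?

By bilinearity, covariance of V and Y = ac·Var(B) + bd·Var(X) + (ad+bc)·covariance of B and X, with a=-4, b=2.2, c=4.76, d=6.
ac·Var(B) = (-4)·4.76·54.4 = -1035.776
bd·Var(X) = 2.2·6·57.6 = 760.32
(ad+bc)·covariance of B and X = (-13.528)·(-42.6) = 576.2928
covariance of V and Y = -1035.776 + 760.32 + 576.2928 = 300.8368.

covariance of V and Y = 300.8368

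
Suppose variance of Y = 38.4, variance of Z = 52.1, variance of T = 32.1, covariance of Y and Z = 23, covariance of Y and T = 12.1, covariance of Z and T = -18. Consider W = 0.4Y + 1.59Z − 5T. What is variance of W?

variance of W = a²·variance of Y + b²·variance of Z + c²·variance of T + 2ab·covariance of Y and Z + 2ac·covariance of Y and T + 2bc·covariance of Z and T, with a = 0.4, b = 1.59, c = -5.
= 6.144 + 131.71401 + 802.5 + 29.256 + (-48.4) + 286.2
= 1207.41401.

variance of W = 1207.41401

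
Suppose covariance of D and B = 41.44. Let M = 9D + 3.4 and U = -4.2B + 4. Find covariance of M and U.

covariance of M and U = -1566.432

covariance of M and U = a·c·covariance of D and B = 9·(-4.2)·41.44 = -1566.432. Additive constants drop out.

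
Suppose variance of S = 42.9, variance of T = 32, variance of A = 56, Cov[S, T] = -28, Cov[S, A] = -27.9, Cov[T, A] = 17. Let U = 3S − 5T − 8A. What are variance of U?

variance of U = a²·variance of S + b²·variance of T + c²·variance of A + 2ab·Cov[S, T] + 2ac·Cov[S, A] + 2bc·Cov[T, A], with a = 3, b = -5, c = -8.
= 386.1 + 800 + 3584 + 840 + 1339.2 + 1360
= 8309.3.

variance of U = 8309.3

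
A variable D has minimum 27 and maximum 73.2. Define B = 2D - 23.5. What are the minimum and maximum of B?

min(B) = 30.5, max(B) = 122.9

a = 2 > 0, so min(B) = a·min(D)+b = 2·27 + (-23.5) = 30.5 and max(B) = 2·73.2 + (-23.5) = 122.9.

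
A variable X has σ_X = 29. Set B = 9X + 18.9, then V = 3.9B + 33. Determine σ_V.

σ_B = |9|·29 = 261.
σ_V = |3.9|·261 = 1017.9.

σ_V = 1017.9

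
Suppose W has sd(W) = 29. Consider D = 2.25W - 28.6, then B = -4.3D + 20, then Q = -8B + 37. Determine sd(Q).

sd(D) = |2.25|·29 = 65.25.
sd(B) = |-4.3|·65.25 = 280.575.
sd(Q) = |-8|·280.575 = 2244.6.

sd(Q) = 2244.6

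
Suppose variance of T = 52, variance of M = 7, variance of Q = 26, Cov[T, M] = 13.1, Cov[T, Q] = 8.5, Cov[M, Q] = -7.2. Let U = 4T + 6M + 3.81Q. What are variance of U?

variance of U = 2020.1146

variance of U = a²·variance of T + b²·variance of M + c²·variance of Q + 2ab·Cov[T, M] + 2ac·Cov[T, Q] + 2bc·Cov[M, Q], with a = 4, b = 6, c = 3.81.
= 832 + 252 + 377.4186 + 628.8 + 259.08 + (-329.184)
= 2020.1146.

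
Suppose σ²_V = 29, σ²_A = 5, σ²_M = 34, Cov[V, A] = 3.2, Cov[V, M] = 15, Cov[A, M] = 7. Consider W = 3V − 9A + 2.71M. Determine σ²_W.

σ²_W = a²·σ²_V + b²·σ²_A + c²·σ²_M + 2ab·Cov[V, A] + 2ac·Cov[V, M] + 2bc·Cov[A, M], with a = 3, b = -9, c = 2.71.
= 261 + 405 + 249.6994 + (-172.8) + 243.9 + (-341.46)
= 645.3394.

σ²_W = 645.3394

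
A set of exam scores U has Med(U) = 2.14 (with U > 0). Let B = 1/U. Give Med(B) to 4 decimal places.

Med(B) = 0.4673

1/U is monotone on this domain, so Med(B) = 1/(2.14) ≈ 0.4673.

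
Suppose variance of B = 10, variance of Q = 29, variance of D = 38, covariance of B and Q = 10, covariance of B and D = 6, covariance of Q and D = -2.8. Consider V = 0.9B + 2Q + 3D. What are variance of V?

variance of V = 500.9

variance of V = a²·variance of B + b²·variance of Q + c²·variance of D + 2ab·covariance of B and Q + 2ac·covariance of B and D + 2bc·covariance of Q and D, with a = 0.9, b = 2, c = 3.
= 8.1 + 116 + 342 + 36 + 32.4 + (-33.6)
= 500.9.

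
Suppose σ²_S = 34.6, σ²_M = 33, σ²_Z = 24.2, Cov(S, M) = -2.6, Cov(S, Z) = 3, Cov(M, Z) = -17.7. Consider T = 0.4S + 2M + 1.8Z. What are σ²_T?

σ²_T = a²·σ²_S + b²·σ²_M + c²·σ²_Z + 2ab·Cov(S, M) + 2ac·Cov(S, Z) + 2bc·Cov(M, Z), with a = 0.4, b = 2, c = 1.8.
= 5.536 + 132 + 78.408 + (-4.16) + 4.32 + (-127.44)
= 88.664.

σ²_T = 88.664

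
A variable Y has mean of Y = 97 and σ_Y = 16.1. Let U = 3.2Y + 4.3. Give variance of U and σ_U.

variance of U = 2654.3104, σ_U = 51.52

U = 3.2Y + 4.3 is linear with a = 3.2, b = 4.3.
variance of Y = 16.1² = 259.21.
variance of U = a²·variance of Y = 3.2²·259.21 = 2654.3104 (the additive constant 4.3 does not affect variance).
σ_U = |a|·σ_Y = |3.2|·16.1 = 51.52.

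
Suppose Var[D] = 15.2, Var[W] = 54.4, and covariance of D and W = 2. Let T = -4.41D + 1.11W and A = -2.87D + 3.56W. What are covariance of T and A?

By bilinearity, covariance of T and A = ac·Var[D] + bd·Var[W] + (ad+bc)·covariance of D and W, with a=-4.41, b=1.11, c=-2.87, d=3.56.
ac·Var[D] = (-4.41)·(-2.87)·15.2 = 192.38184
bd·Var[W] = 1.11·3.56·54.4 = 214.96704
(ad+bc)·covariance of D and W = (-18.8853)·2 = -37.7706
covariance of T and A = 192.38184 + 214.96704 + (-37.7706) = 369.57828.

covariance of T and A = 369.57828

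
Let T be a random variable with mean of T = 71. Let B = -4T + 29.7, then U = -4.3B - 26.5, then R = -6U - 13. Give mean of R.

mean of B = (-4)·71 + 29.7 = -254.3.
mean of U = (-4.3)·(-254.3) + (-26.5) = 1066.99.
mean of R = (-6)·1066.99 + (-13) = -6414.94.

mean of R = -6414.94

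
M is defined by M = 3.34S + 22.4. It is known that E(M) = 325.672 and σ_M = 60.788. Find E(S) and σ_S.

From M = 3.34S + 22.4: E(M) = a·E(S) + b, so E(S) = (E(M) − b)/a = (325.672 − 22.4)/3.34 = 90.8.
σ_M = |a|·σ_S, so σ_S = 60.788/|3.34| = 18.2.

E(S) = 90.8, σ_S = 18.2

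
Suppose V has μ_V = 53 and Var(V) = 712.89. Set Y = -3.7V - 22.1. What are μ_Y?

μ_Y = -218.2

Y = -3.7V - 22.1 is linear with a = -3.7, b = -22.1.
μ_Y = a·μ_V + b = (-3.7)·53 + (-22.1) = -218.2.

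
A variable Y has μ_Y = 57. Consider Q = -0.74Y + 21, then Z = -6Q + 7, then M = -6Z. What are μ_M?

μ_M = -804.48

μ_Q = (-0.74)·57 + 21 = -21.18.
μ_Z = (-6)·(-21.18) + 7 = 134.08.
μ_M = (-6)·134.08 = -804.48.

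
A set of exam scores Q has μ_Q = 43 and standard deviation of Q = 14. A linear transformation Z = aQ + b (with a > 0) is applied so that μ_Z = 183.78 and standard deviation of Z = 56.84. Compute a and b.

standard deviation of Z = a·standard deviation of Q (a > 0), so a = 56.84/14 = 4.06.
μ_Z = a·μ_Q + b, so b = 183.78 − 4.06·43 = 9.2.

a = 4.06, b = 9.2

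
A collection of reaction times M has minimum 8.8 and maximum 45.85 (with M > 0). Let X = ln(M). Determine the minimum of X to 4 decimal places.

min(X) = 2.1748

ln(M) is increasing on this domain, so min(X) comes from min(M) = 8.8: min(X) = ln(8.8) ≈ 2.1748.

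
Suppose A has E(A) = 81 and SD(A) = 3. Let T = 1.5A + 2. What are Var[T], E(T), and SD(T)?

T = 1.5A + 2 is linear with a = 1.5, b = 2.
Var[A] = 3² = 9.
Var[T] = a²·Var[A] = 1.5²·9 = 20.25 (the additive constant 2 does not affect variance).
E(T) = a·E(A) + b = 1.5·81 + 2 = 123.5.
SD(T) = |a|·SD(A) = |1.5|·3 = 4.5.

Var[T] = 20.25, E(T) = 123.5, SD(T) = 4.5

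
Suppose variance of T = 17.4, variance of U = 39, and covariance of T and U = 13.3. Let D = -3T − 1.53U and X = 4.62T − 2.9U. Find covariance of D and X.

covariance of D and X = -46.42338

By bilinearity, covariance of D and X = ac·variance of T + bd·variance of U + (ad+bc)·covariance of T and U, with a=-3, b=-1.53, c=4.62, d=-2.9.
ac·variance of T = (-3)·4.62·17.4 = -241.164
bd·variance of U = (-1.53)·(-2.9)·39 = 173.043
(ad+bc)·covariance of T and U = (1.6314)·13.3 = 21.69762
covariance of D and X = -241.164 + 173.043 + 21.69762 = -46.42338.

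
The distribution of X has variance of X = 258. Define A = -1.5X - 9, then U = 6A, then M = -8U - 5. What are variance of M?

variance of A = (-1.5)²·258 = 580.5.
variance of U = 6²·580.5 = 20898.
variance of M = (-8)²·20898 = 1337472.

variance of M = 1337472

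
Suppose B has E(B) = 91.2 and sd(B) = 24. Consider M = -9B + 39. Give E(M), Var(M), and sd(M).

E(M) = -781.8, Var(M) = 46656, sd(M) = 216

M = -9B + 39 is linear with a = -9, b = 39.
E(M) = a·E(B) + b = (-9)·91.2 + 39 = -781.8.
Var(B) = 24² = 576.
Var(M) = a²·Var(B) = (-9)²·576 = 46656 (the additive constant 39 does not affect variance).
sd(M) = |a|·sd(B) = |-9|·24 = 216.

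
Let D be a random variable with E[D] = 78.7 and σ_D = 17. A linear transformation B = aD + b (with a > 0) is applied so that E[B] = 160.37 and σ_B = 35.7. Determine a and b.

a = 2.1, b = -4.9

σ_B = a·σ_D (a > 0), so a = 35.7/17 = 2.1.
E[B] = a·E[D] + b, so b = 160.37 − 2.1·78.7 = -4.9.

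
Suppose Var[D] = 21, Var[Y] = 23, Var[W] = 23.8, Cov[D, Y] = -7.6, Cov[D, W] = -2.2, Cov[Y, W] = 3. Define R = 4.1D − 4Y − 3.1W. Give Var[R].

Var[R] = a²·Var[D] + b²·Var[Y] + c²·Var[W] + 2ab·Cov[D, Y] + 2ac·Cov[D, W] + 2bc·Cov[Y, W], with a = 4.1, b = -4, c = -3.1.
= 353.01 + 368 + 228.718 + 249.28 + 55.924 + 74.4
= 1329.332.

Var[R] = 1329.332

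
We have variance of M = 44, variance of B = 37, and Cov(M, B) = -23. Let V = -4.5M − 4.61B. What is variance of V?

variance of V = 723.0577

variance of V = a²·variance of M + b²·variance of B + 2ab·Cov(M, B) with a = -4.5, b = -4.61.
= (-4.5)²·44 + (-4.61)²·37 + 2·(-4.5)·(-4.61)·(-23)
= 891 + 786.3277 + (-954.27) = 723.0577.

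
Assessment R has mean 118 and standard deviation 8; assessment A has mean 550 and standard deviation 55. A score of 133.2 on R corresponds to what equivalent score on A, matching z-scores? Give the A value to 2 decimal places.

z = (133.2 − 118)/8 = 1.9.
A = 550 + z·55 = 550 + (133.2 − 118)·55/8 = 654.50.

A = 654.50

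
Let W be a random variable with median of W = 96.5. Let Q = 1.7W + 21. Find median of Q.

A linear map preserves order up to sign, so median of Q = a·median of W + b = 1.7·96.5 + 21 = 185.05.

median of Q = 185.05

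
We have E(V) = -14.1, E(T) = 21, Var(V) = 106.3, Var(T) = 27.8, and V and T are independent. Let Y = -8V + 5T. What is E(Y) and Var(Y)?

E(Y) = (-8)·E(V) + 5·E(T) = (-8)·(-14.1) + 5·21 = 217.8.
Var(Y) = a²·Var(V) + b²·Var(T) + 2ab·covariance of V and T with a = -8, b = 5.
Independence gives covariance of V and T = 0.
= (-8)²·106.3 + 5²·27.8 + 2·(-8)·5·0
= 6803.2 + 695 + 0 = 7498.2.

E(Y) = 217.8, Var(Y) = 7498.2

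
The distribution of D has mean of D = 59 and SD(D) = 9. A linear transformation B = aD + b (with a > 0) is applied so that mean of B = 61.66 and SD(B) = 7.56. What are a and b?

SD(B) = a·SD(D) (a > 0), so a = 7.56/9 = 0.84.
mean of B = a·mean of D + b, so b = 61.66 − 0.84·59 = 12.1.

a = 0.84, b = 12.1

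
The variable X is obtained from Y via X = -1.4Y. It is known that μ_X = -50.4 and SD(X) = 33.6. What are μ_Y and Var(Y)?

From X = -1.4Y: μ_X = a·μ_Y + b, so μ_Y = (μ_X − b)/a = (-50.4 − 0)/(-1.4) = 36.
Var(X) = 33.6² = 1128.96.
Var(X) = a²·Var(Y), so Var(Y) = 1128.96/(-1.4)² = 576.

μ_Y = 36, Var(Y) = 576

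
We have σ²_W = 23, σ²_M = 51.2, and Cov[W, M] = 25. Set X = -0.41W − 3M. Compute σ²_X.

σ²_X = 526.1663

σ²_X = a²·σ²_W + b²·σ²_M + 2ab·Cov[W, M] with a = -0.41, b = -3.
= (-0.41)²·23 + (-3)²·51.2 + 2·(-0.41)·(-3)·25
= 3.8663 + 460.8 + 61.5 = 526.1663.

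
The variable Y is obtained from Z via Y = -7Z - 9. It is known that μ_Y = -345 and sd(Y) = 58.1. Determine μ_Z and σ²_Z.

μ_Z = 48, σ²_Z = 68.89

From Y = -7Z - 9: μ_Y = a·μ_Z + b, so μ_Z = (μ_Y − b)/a = (-345 − (-9))/(-7) = 48.
σ²_Y = 58.1² = 3375.61.
σ²_Y = a²·σ²_Z, so σ²_Z = 3375.61/(-7)² = 68.89.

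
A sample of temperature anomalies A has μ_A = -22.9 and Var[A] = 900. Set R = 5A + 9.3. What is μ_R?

μ_R = -105.2

R = 5A + 9.3 is linear with a = 5, b = 9.3.
μ_R = a·μ_A + b = 5·(-22.9) + 9.3 = -105.2.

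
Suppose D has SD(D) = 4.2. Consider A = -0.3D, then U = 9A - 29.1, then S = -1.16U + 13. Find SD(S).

SD(A) = |-0.3|·4.2 = 1.26.
SD(U) = |9|·1.26 = 11.34.
SD(S) = |-1.16|·11.34 = 13.1544.

SD(S) = 13.1544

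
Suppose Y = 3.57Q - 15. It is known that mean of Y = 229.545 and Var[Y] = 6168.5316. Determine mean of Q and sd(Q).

From Y = 3.57Q - 15: mean of Y = a·mean of Q + b, so mean of Q = (mean of Y − b)/a = (229.545 − (-15))/3.57 = 68.5.
sd(Y) = √6168.5316 = 78.54.
sd(Y) = |a|·sd(Q), so sd(Q) = 78.54/|3.57| = 22.

mean of Q = 68.5, sd(Q) = 22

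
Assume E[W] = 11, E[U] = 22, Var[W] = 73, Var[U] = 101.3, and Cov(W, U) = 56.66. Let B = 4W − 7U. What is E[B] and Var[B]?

E[B] = 4·E[W] + (-7)·E[U] = 4·11 + (-7)·22 = -110.
Var[B] = a²·Var[W] + b²·Var[U] + 2ab·Cov(W, U) with a = 4, b = -7.
= 4²·73 + (-7)²·101.3 + 2·4·(-7)·56.66
= 1168 + 4963.7 + (-3172.96) = 2958.74.

E[B] = -110, Var[B] = 2958.74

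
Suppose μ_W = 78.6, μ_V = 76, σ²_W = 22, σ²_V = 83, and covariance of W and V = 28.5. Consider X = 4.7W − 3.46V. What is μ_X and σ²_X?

μ_X = 4.7·μ_W + (-3.46)·μ_V = 4.7·78.6 + (-3.46)·76 = 106.46.
σ²_X = a²·σ²_W + b²·σ²_V + 2ab·covariance of W and V with a = 4.7, b = -3.46.
= 4.7²·22 + (-3.46)²·83 + 2·4.7·(-3.46)·28.5
= 485.98 + 993.6428 + (-926.934) = 552.6888.

μ_X = 106.46, σ²_X = 552.6888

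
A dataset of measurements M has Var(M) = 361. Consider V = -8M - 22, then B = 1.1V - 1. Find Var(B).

Var(V) = (-8)²·361 = 23104.
Var(B) = 1.1²·23104 = 27955.84.

Var(B) = 27955.84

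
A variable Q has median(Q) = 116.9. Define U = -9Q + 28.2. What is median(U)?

median(U) = -1023.9

A linear map preserves order up to sign, so median(U) = a·median(Q) + b = (-9)·116.9 + 28.2 = -1023.9.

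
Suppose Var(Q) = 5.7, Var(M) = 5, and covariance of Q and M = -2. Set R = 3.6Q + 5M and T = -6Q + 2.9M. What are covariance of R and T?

covariance of R and T = -11.5

By bilinearity, covariance of R and T = ac·Var(Q) + bd·Var(M) + (ad+bc)·covariance of Q and M, with a=3.6, b=5, c=-6, d=2.9.
ac·Var(Q) = 3.6·(-6)·5.7 = -123.12
bd·Var(M) = 5·2.9·5 = 72.5
(ad+bc)·covariance of Q and M = (-19.56)·(-2) = 39.12
covariance of R and T = -123.12 + 72.5 + 39.12 = -11.5.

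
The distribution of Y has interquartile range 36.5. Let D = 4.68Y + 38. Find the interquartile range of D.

IQR(D) = 170.82

Under D = aY + b, IQR(D) = |a|·IQR(Y) = |4.68|·36.5 = 170.82 (shifts cancel; spread scales by |a|).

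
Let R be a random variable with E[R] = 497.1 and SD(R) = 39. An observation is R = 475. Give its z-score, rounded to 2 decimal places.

z = -0.57

z = (R − E[R]) / SD(R) = (475 − 497.1) / 39 ≈ -0.57.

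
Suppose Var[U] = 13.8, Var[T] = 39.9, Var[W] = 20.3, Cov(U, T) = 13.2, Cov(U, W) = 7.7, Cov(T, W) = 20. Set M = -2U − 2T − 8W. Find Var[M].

Var[M] = 2506

Var[M] = a²·Var[U] + b²·Var[T] + c²·Var[W] + 2ab·Cov(U, T) + 2ac·Cov(U, W) + 2bc·Cov(T, W), with a = -2, b = -2, c = -8.
= 55.2 + 159.6 + 1299.2 + 105.6 + 246.4 + 640
= 2506.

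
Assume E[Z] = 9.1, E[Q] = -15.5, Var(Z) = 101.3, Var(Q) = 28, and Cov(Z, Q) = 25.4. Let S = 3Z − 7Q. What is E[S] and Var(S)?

E[S] = 3·E[Z] + (-7)·E[Q] = 3·9.1 + (-7)·(-15.5) = 135.8.
Var(S) = a²·Var(Z) + b²·Var(Q) + 2ab·Cov(Z, Q) with a = 3, b = -7.
= 3²·101.3 + (-7)²·28 + 2·3·(-7)·25.4
= 911.7 + 1372 + (-1066.8) = 1216.9.

E[S] = 135.8, Var(S) = 1216.9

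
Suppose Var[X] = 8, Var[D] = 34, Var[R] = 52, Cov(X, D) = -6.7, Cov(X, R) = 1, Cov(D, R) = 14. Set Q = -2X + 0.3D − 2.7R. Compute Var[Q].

Var[Q] = a²·Var[X] + b²·Var[D] + c²·Var[R] + 2ab·Cov(X, D) + 2ac·Cov(X, R) + 2bc·Cov(D, R), with a = -2, b = 0.3, c = -2.7.
= 32 + 3.06 + 379.08 + 8.04 + 10.8 + (-22.68)
= 410.3.

Var[Q] = 410.3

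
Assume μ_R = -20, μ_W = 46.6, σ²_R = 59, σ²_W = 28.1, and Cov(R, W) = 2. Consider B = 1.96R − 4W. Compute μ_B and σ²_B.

μ_B = -225.6, σ²_B = 644.8944

μ_B = 1.96·μ_R + (-4)·μ_W = 1.96·(-20) + (-4)·46.6 = -225.6.
σ²_B = a²·σ²_R + b²·σ²_W + 2ab·Cov(R, W) with a = 1.96, b = -4.
= 1.96²·59 + (-4)²·28.1 + 2·1.96·(-4)·2
= 226.6544 + 449.6 + (-31.36) = 644.8944.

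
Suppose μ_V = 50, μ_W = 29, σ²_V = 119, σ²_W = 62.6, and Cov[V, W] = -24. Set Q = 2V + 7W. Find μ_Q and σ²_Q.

μ_Q = 2·μ_V + 7·μ_W = 2·50 + 7·29 = 303.
σ²_Q = a²·σ²_V + b²·σ²_W + 2ab·Cov[V, W] with a = 2, b = 7.
= 2²·119 + 7²·62.6 + 2·2·7·(-24)
= 476 + 3067.4 + (-672) = 2871.4.

μ_Q = 303, σ²_Q = 2871.4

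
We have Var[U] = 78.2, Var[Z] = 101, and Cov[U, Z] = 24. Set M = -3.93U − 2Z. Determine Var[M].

Var[M] = 1989.07118

Var[M] = a²·Var[U] + b²·Var[Z] + 2ab·Cov[U, Z] with a = -3.93, b = -2.
= (-3.93)²·78.2 + (-2)²·101 + 2·(-3.93)·(-2)·24
= 1207.79118 + 404 + 377.28 = 1989.07118.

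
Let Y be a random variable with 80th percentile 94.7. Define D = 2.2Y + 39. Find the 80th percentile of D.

80th percentile of D = 247.34

Since a = 2.2 > 0 the transformation is increasing, so the 80th percentile of D = a·(P_{80} of Y) + b = 2.2·94.7 + 39 = 247.34.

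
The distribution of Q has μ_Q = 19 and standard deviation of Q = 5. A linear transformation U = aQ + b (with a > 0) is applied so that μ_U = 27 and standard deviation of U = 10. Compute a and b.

standard deviation of U = a·standard deviation of Q (a > 0), so a = 10/5 = 2.
μ_U = a·μ_Q + b, so b = 27 − 2·19 = -11.

a = 2, b = -11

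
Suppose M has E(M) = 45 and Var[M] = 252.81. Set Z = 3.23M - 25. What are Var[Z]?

Z = 3.23M - 25 is linear with a = 3.23, b = -25.
Var[Z] = a²·Var[M] = 3.23²·252.81 = 2637.541449 (the additive constant -25 does not affect variance).

Var[Z] = 2637.541449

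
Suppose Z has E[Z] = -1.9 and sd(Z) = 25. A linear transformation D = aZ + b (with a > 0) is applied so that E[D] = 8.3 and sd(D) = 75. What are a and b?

sd(D) = a·sd(Z) (a > 0), so a = 75/25 = 3.
E[D] = a·E[Z] + b, so b = 8.3 − 3·(-1.9) = 14.

a = 3, b = 14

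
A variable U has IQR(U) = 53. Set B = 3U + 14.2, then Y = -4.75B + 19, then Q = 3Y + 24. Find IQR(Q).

IQR(B) = |3|·53 = 159.
IQR(Y) = |-4.75|·159 = 755.25.
IQR(Q) = |3|·755.25 = 2265.75.

IQR(Q) = 2265.75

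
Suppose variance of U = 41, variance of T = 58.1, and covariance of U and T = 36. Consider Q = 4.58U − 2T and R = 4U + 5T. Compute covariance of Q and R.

covariance of Q and R = 706.52

By bilinearity, covariance of Q and R = ac·variance of U + bd·variance of T + (ad+bc)·covariance of U and T, with a=4.58, b=-2, c=4, d=5.
ac·variance of U = 4.58·4·41 = 751.12
bd·variance of T = (-2)·5·58.1 = -581
(ad+bc)·covariance of U and T = (14.9)·36 = 536.4
covariance of Q and R = 751.12 + (-581) + 536.4 = 706.52.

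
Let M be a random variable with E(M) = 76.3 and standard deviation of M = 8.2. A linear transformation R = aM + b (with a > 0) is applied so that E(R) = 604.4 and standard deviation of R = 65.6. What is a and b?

standard deviation of R = a·standard deviation of M (a > 0), so a = 65.6/8.2 = 8.
E(R) = a·E(M) + b, so b = 604.4 − 8·76.3 = -6.

a = 8, b = -6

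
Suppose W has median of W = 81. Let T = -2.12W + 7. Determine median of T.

A linear map preserves order up to sign, so median of T = a·median of W + b = (-2.12)·81 + 7 = -164.72.

median of T = -164.72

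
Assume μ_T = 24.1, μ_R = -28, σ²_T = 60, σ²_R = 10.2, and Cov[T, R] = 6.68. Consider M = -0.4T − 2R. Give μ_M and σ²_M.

μ_M = 46.36, σ²_M = 61.088

μ_M = (-0.4)·μ_T + (-2)·μ_R = (-0.4)·24.1 + (-2)·(-28) = 46.36.
σ²_M = a²·σ²_T + b²·σ²_R + 2ab·Cov[T, R] with a = -0.4, b = -2.
= (-0.4)²·60 + (-2)²·10.2 + 2·(-0.4)·(-2)·6.68
= 9.6 + 40.8 + 10.688 = 61.088.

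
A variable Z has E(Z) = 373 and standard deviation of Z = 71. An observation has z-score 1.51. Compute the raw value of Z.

Z = 480.21

Z = E(Z) + z·standard deviation of Z = 373 + 1.51·71 = 480.21.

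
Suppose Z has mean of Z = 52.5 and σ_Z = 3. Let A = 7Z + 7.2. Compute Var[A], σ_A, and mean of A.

Var[A] = 441, σ_A = 21, mean of A = 374.7

A = 7Z + 7.2 is linear with a = 7, b = 7.2.
Var[Z] = 3² = 9.
Var[A] = a²·Var[Z] = 7²·9 = 441 (the additive constant 7.2 does not affect variance).
σ_A = |a|·σ_Z = |7|·3 = 21.
mean of A = a·mean of Z + b = 7·52.5 + 7.2 = 374.7.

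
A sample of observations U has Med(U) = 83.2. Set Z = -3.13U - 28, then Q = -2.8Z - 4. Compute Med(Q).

Med(Z) = (-3.13)·83.2 + (-28) = -288.416.
Med(Q) = (-2.8)·(-288.416) + (-4) = 803.5648.

Med(Q) = 803.5648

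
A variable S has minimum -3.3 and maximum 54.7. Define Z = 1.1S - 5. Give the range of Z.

Range of S = 54.7 − (-3.3) = 58.
Range(Z) = |a|·Range(S) = |1.1|·58 = 63.8.

Range(Z) = 63.8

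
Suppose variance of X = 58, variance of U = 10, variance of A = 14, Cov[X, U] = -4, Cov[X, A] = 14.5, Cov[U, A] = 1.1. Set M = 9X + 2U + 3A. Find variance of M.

variance of M = a²·variance of X + b²·variance of U + c²·variance of A + 2ab·Cov[X, U] + 2ac·Cov[X, A] + 2bc·Cov[U, A], with a = 9, b = 2, c = 3.
= 4698 + 40 + 126 + (-144) + 783 + 13.2
= 5516.2.

variance of M = 5516.2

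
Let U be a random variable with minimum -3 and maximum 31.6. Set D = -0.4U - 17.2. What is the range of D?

Range of U = 31.6 − (-3) = 34.6.
Range(D) = |a|·Range(U) = |-0.4|·34.6 = 13.84.

Range(D) = 13.84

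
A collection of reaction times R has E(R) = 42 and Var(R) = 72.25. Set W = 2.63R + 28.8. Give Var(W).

Var(W) = 499.746025

W = 2.63R + 28.8 is linear with a = 2.63, b = 28.8.
Var(W) = a²·Var(R) = 2.63²·72.25 = 499.746025 (the additive constant 28.8 does not affect variance).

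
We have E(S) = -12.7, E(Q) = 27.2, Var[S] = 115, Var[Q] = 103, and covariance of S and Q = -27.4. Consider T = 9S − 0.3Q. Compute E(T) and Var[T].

E(T) = 9·E(S) + (-0.3)·E(Q) = 9·(-12.7) + (-0.3)·27.2 = -122.46.
Var[T] = a²·Var[S] + b²·Var[Q] + 2ab·covariance of S and Q with a = 9, b = -0.3.
= 9²·115 + (-0.3)²·103 + 2·9·(-0.3)·(-27.4)
= 9315 + 9.27 + 147.96 = 9472.23.

E(T) = -122.46, Var[T] = 9472.23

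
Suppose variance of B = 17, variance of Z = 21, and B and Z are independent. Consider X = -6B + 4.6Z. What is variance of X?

variance of X = a²·variance of B + b²·variance of Z + 2ab·covariance of B and Z with a = -6, b = 4.6.
Independence gives covariance of B and Z = 0.
= (-6)²·17 + 4.6²·21 + 2·(-6)·4.6·0
= 612 + 444.36 + 0 = 1056.36.

variance of X = 1056.36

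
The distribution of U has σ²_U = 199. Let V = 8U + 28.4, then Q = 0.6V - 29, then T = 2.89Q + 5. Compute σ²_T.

σ²_V = 8²·199 = 12736.
σ²_Q = 0.6²·12736 = 4584.96.
σ²_T = 2.89²·4584.96 = 38294.044416.

σ²_T = 38294.044416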